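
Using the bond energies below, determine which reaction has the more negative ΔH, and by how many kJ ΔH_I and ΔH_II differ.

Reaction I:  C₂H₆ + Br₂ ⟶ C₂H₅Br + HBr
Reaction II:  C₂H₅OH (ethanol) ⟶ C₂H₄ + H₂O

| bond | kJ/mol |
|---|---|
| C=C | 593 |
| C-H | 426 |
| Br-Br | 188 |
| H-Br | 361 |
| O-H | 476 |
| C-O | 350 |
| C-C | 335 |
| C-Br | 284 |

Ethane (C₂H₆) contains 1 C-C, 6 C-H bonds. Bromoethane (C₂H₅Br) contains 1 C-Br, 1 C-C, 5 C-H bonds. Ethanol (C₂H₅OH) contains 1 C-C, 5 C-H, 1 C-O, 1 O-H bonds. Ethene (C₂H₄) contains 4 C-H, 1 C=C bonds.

Reaction I:
  Bonds broken (reactants):
    Br-Br: 1 × 188 = 188
    C-C: 1 × 335 = 335
    C-H: 6 × 426 = 2556
    Σ(broken) = 3079 kJ
  Bonds formed (products):
    C-Br: 1 × 284 = 284
    C-C: 1 × 335 = 335
    C-H: 5 × 426 = 2130
    H-Br: 1 × 361 = 361
    Σ(formed) = 3110 kJ
  ΔH_I = 3079 − 3110 = −31 kJ
Reaction II:
  Bonds broken (reactants):
    C-C: 1 × 335 = 335
    C-H: 5 × 426 = 2130
    C-O: 1 × 350 = 350
    O-H: 1 × 476 = 476
    Σ(broken) = 3291 kJ
  Bonds formed (products):
    C-H: 4 × 426 = 1704
    C=C: 1 × 593 = 593
    O-H: 2 × 476 = 952
    Σ(formed) = 3249 kJ
  ΔH_II = 3291 − 3249 = +42 kJ
ΔH_I − ΔH_II = −73 kJ, so reaction I has the more negative ΔH; |ΔH_I − ΔH_II| = 73 kJ.

Reaction I, by 73 kJ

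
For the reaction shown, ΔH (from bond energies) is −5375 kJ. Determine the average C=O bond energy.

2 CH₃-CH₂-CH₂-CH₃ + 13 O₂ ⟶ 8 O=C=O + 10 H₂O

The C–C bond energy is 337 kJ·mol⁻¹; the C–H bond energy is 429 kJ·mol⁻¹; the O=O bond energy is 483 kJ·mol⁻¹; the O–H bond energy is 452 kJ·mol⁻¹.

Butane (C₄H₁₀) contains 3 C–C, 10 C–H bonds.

Let D be the C=O bond energy.
Σ(broken) = 6×337 + 20×429 + 13×483 = 16881
Σ(formed) = 16×D + 20×452 = 9040 + 16D
ΔH = Σ(broken) − Σ(formed) = (16881) − (9040 + 16D) = +7841 − 16D
Setting this equal to −5375 kJ gives 16D = 13216, so D = 826 kJ/mol.

D(C=O) ≈ 826 kJ/mol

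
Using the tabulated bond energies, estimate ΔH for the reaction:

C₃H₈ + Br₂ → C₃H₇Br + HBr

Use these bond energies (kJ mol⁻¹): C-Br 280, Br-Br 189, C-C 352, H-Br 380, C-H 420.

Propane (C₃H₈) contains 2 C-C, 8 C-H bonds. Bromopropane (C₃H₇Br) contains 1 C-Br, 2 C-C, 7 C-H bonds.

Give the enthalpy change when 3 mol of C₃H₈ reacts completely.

Bonds broken (reactants):
  Br-Br: 1 × 189 = 189
  C-C: 2 × 352 = 704
  C-H: 8 × 420 = 3360
  Σ(broken) = 4253 kJ
Bonds formed (products):
  C-Br: 1 × 280 = 280
  C-C: 2 × 352 = 704
  C-H: 7 × 420 = 2940
  H-Br: 1 × 380 = 380
  Σ(formed) = 4304 kJ
ΔH = Σ(broken) − Σ(formed) = 4253 − 4304 = −51 kJ
For 3× the reaction as written: 3 × (−51) = −153 kJ

ΔH = −153 kJ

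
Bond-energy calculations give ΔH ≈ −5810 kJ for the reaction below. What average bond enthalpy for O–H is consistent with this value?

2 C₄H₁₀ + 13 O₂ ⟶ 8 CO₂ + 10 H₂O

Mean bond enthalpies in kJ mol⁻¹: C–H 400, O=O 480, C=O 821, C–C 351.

D(O–H) ≈ 451 kJ/mol

Let D be the O–H bond energy.
Σ(broken) = 6×351 + 20×400 + 13×480 = 16346
Σ(formed) = 16×821 + 20×D = 13136 + 20D
ΔH = Σ(broken) − Σ(formed) = (16346) − (13136 + 20D) = +3210 − 20D
Setting this equal to −5810 kJ gives 20D = 9020, so D = 451 kJ/mol.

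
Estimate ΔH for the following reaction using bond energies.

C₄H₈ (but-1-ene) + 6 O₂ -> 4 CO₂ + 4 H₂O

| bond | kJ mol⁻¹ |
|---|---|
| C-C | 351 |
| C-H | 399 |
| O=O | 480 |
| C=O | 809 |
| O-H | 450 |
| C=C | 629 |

Bonds broken (reactants):
  C-C: 2 × 351 = 702
  C-H: 8 × 399 = 3192
  C=C: 1 × 629 = 629
  O=O: 6 × 480 = 2880
  Σ(broken) = 7403 kJ
Bonds formed (products):
  C=O: 8 × 809 = 6472
  O-H: 8 × 450 = 3600
  Σ(formed) = 10072 kJ
ΔH = Σ(broken) − Σ(formed) = 7403 − 10072 = −2669 kJ

ΔH ≈ −2669 kJ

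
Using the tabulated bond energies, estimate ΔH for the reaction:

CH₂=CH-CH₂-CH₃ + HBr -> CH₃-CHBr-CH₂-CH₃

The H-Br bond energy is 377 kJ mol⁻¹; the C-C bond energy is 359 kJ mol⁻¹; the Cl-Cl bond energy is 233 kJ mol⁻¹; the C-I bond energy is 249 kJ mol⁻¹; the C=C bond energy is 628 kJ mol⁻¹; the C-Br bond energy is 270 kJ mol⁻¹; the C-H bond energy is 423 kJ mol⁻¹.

ΔH ≈ −47 kJ

Bonds broken (reactants):
  C-C: 2 × 359 = 718
  C-H: 8 × 423 = 3384
  C=C: 1 × 628 = 628
  H-Br: 1 × 377 = 377
  Σ(broken) = 5107 kJ
Bonds formed (products):
  C-Br: 1 × 270 = 270
  C-C: 3 × 359 = 1077
  C-H: 9 × 423 = 3807
  Σ(formed) = 5154 kJ
ΔH = Σ(broken) − Σ(formed) = 5107 − 5154 = −47 kJ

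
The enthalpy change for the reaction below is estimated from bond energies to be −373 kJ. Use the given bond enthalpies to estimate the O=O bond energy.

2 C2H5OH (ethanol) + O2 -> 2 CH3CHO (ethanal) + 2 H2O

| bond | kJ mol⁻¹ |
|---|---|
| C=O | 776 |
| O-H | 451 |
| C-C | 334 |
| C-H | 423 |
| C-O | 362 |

Let D be the O=O bond energy.
Σ(broken) = 2×334 + 10×423 + 2×362 + 2×451 + 1×D = 6524 + D
Σ(formed) = 2×334 + 8×423 + 2×776 + 4×451 = 7408
ΔH = Σ(broken) − Σ(formed) = (6524 + D) − (7408) = −884 + D
Setting this equal to −373 kJ gives D = 511 kJ/mol.

D(O=O) ≈ 511 kJ/mol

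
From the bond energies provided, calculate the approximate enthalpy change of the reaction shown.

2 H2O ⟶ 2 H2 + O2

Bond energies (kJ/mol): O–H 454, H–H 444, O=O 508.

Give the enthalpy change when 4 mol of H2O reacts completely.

Bonds broken (reactants):
  O–H: 4 × 454 = 1816
  Σ(broken) = 1816 kJ
Bonds formed (products):
  H–H: 2 × 444 = 888
  O=O: 1 × 508 = 508
  Σ(formed) = 1396 kJ
ΔH = Σ(broken) − Σ(formed) = 1816 − 1396 = +420 kJ
For 2× the reaction as written: 2 × (+420) = +840 kJ

ΔH = +840 kJ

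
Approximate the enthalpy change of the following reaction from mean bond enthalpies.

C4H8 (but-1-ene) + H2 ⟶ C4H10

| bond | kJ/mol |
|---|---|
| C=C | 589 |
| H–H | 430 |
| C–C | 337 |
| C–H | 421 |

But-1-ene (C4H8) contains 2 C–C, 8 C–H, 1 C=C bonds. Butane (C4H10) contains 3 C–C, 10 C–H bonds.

Bonds broken (reactants):
  C–C: 2 × 337 = 674
  C–H: 8 × 421 = 3368
  C=C: 1 × 589 = 589
  H–H: 1 × 430 = 430
  Σ(broken) = 5061 kJ
Bonds formed (products):
  C–C: 3 × 337 = 1011
  C–H: 10 × 421 = 4210
  Σ(formed) = 5221 kJ
ΔH = Σ(broken) − Σ(formed) = 5061 − 5221 = −160 kJ

ΔH ≈ −160 kJ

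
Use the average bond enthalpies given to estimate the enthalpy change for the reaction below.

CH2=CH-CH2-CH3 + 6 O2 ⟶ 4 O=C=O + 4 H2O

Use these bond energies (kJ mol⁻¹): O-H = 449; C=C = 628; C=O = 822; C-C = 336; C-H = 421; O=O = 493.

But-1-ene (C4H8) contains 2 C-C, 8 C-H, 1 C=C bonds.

ΔH ≈ −2542 kJ

Bonds broken (reactants):
  C-C: 2 × 336 = 672
  C-H: 8 × 421 = 3368
  C=C: 1 × 628 = 628
  O=O: 6 × 493 = 2958
  Σ(broken) = 7626 kJ
Bonds formed (products):
  C=O: 8 × 822 = 6576
  O-H: 8 × 449 = 3592
  Σ(formed) = 10168 kJ
ΔH = Σ(broken) − Σ(formed) = 7626 − 10168 = −2542 kJ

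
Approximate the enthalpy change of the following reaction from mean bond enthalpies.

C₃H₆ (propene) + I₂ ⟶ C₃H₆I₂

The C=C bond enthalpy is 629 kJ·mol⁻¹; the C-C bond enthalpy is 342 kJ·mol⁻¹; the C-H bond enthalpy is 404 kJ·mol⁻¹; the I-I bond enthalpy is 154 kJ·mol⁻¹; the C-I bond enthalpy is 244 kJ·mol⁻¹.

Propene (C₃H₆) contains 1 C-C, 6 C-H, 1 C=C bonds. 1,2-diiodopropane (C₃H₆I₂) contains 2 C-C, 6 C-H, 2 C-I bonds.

Bonds broken (reactants):
  C-C: 1 × 342 = 342
  C-H: 6 × 404 = 2424
  C=C: 1 × 629 = 629
  I-I: 1 × 154 = 154
  Σ(broken) = 3549 kJ
Bonds formed (products):
  C-C: 2 × 342 = 684
  C-H: 6 × 404 = 2424
  C-I: 2 × 244 = 488
  Σ(formed) = 3596 kJ
ΔH = Σ(broken) − Σ(formed) = 3549 − 3596 = −47 kJ

ΔH ≈ −47 kJ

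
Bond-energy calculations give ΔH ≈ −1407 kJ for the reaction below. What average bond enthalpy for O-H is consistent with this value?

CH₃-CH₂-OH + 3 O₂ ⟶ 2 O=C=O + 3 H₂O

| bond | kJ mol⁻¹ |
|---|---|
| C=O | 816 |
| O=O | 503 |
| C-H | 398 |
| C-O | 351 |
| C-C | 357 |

D(O-H) ≈ 470 kJ/mol

Let D be the O-H bond energy.
Σ(broken) = 1×357 + 5×398 + 1×351 + 1×D + 3×503 = 4207 + D
Σ(formed) = 4×816 + 6×D = 3264 + 6D
ΔH = Σ(broken) − Σ(formed) = (4207 + D) − (3264 + 6D) = +943 − 5D
Setting this equal to −1407 kJ gives 5D = 2350, so D = 470 kJ/mol.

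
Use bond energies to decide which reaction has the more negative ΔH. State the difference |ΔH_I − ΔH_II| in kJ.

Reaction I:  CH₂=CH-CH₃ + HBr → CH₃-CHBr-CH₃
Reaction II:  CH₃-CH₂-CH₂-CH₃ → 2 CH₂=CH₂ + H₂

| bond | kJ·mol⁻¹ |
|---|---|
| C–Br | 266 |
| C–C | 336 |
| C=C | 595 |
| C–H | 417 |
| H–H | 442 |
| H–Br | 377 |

Reaction I:
  Bonds broken (reactants):
    C–C: 1 × 336 = 336
    C–H: 6 × 417 = 2502
    C=C: 1 × 595 = 595
    H–Br: 1 × 377 = 377
    Σ(broken) = 3810 kJ
  Bonds formed (products):
    C–Br: 1 × 266 = 266
    C–C: 2 × 336 = 672
    C–H: 7 × 417 = 2919
    Σ(formed) = 3857 kJ
  ΔH_I = 3810 − 3857 = −47 kJ
Reaction II:
  Bonds broken (reactants):
    C–C: 3 × 336 = 1008
    C–H: 10 × 417 = 4170
    Σ(broken) = 5178 kJ
  Bonds formed (products):
    C–H: 8 × 417 = 3336
    C=C: 2 × 595 = 1190
    H–H: 1 × 442 = 442
    Σ(formed) = 4968 kJ
  ΔH_II = 5178 − 4968 = +210 kJ
ΔH_I − ΔH_II = −257 kJ, so reaction I has the more negative ΔH; |ΔH_I − ΔH_II| = 257 kJ.

Reaction I, by 257 kJ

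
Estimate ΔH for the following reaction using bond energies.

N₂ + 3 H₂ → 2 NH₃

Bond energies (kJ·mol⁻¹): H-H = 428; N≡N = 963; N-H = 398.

Bonds broken (reactants):
  H-H: 3 × 428 = 1284
  N≡N: 1 × 963 = 963
  Σ(broken) = 2247 kJ
Bonds formed (products):
  N-H: 6 × 398 = 2388
  Σ(formed) = 2388 kJ
ΔH = Σ(broken) − Σ(formed) = 2247 − 2388 = −141 kJ

ΔH ≈ −141 kJ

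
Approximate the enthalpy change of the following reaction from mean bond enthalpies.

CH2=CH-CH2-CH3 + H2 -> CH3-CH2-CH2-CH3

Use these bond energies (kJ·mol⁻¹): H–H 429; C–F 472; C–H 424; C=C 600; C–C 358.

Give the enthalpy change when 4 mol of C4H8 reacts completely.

ΔH = −708 kJ

Bonds broken (reactants):
  C–C: 2 × 358 = 716
  C–H: 8 × 424 = 3392
  C=C: 1 × 600 = 600
  H–H: 1 × 429 = 429
  Σ(broken) = 5137 kJ
Bonds formed (products):
  C–C: 3 × 358 = 1074
  C–H: 10 × 424 = 4240
  Σ(formed) = 5314 kJ
ΔH = Σ(broken) − Σ(formed) = 5137 − 5314 = −177 kJ
For 4× the reaction as written: 4 × (−177) = −708 kJ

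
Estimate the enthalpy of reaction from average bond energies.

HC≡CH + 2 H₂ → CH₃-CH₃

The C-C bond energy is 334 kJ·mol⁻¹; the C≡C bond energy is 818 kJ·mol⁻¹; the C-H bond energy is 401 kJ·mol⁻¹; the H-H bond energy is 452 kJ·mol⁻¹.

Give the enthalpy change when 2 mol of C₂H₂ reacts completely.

ΔH = −432 kJ

Bonds broken (reactants):
  C≡C: 1 × 818 = 818
  C-H: 2 × 401 = 802
  H-H: 2 × 452 = 904
  Σ(broken) = 2524 kJ
Bonds formed (products):
  C-C: 1 × 334 = 334
  C-H: 6 × 401 = 2406
  Σ(formed) = 2740 kJ
ΔH = Σ(broken) − Σ(formed) = 2524 − 2740 = −216 kJ
For 2× the reaction as written: 2 × (−216) = −432 kJ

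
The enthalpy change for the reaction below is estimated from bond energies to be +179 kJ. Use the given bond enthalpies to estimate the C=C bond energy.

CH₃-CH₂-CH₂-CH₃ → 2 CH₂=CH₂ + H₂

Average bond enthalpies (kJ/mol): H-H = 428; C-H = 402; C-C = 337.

D(C=C) ≈ 604 kJ/mol

Let D be the C=C bond energy.
Σ(broken) = 3×337 + 10×402 = 5031
Σ(formed) = 8×402 + 2×D + 1×428 = 3644 + 2D
ΔH = Σ(broken) − Σ(formed) = (5031) − (3644 + 2D) = +1387 − 2D
Setting this equal to +179 kJ gives 2D = 1208, so D = 604 kJ/mol.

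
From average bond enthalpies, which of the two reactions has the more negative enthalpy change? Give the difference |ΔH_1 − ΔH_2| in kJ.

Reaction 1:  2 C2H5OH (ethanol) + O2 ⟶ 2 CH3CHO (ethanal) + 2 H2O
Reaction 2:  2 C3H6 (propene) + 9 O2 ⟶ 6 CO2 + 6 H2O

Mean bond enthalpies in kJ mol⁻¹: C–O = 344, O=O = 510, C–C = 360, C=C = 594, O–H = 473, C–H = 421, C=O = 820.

Reaction 1:
  Bonds broken (reactants):
    C–C: 2 × 360 = 720
    C–H: 10 × 421 = 4210
    C–O: 2 × 344 = 688
    O–H: 2 × 473 = 946
    O=O: 1 × 510 = 510
    Σ(broken) = 7074 kJ
  Bonds formed (products):
    C–C: 2 × 360 = 720
    C–H: 8 × 421 = 3368
    C=O: 2 × 820 = 1640
    O–H: 4 × 473 = 1892
    Σ(formed) = 7620 kJ
  ΔH_1 = 7074 − 7620 = −546 kJ
Reaction 2:
  Bonds broken (reactants):
    C–C: 2 × 360 = 720
    C–H: 12 × 421 = 5052
    C=C: 2 × 594 = 1188
    O=O: 9 × 510 = 4590
    Σ(broken) = 11550 kJ
  Bonds formed (products):
    C=O: 12 × 820 = 9840
    O–H: 12 × 473 = 5676
    Σ(formed) = 15516 kJ
  ΔH_2 = 11550 − 15516 = −3966 kJ
ΔH_1 − ΔH_2 = +3420 kJ, so reaction 2 has the more negative ΔH; |ΔH_1 − ΔH_2| = 3420 kJ.

Reaction 2, by 3420 kJ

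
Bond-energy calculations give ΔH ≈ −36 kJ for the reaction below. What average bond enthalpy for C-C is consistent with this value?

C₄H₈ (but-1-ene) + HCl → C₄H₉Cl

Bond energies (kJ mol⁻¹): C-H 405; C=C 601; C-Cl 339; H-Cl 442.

D(C-C) ≈ 335 kJ/mol

Let D be the C-C bond energy.
Σ(broken) = 2×D + 8×405 + 1×601 + 1×442 = 4283 + 2D
Σ(formed) = 3×D + 1×339 + 9×405 = 3984 + 3D
ΔH = Σ(broken) − Σ(formed) = (4283 + 2D) − (3984 + 3D) = +299 − D
Setting this equal to −36 kJ gives D = 335 kJ/mol.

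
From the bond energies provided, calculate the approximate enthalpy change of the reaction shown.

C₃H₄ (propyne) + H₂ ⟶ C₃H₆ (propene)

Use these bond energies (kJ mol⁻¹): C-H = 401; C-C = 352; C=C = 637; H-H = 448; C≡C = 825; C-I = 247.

Bonds broken (reactants):
  C≡C: 1 × 825 = 825
  C-C: 1 × 352 = 352
  C-H: 4 × 401 = 1604
  H-H: 1 × 448 = 448
  Σ(broken) = 3229 kJ
Bonds formed (products):
  C-C: 1 × 352 = 352
  C-H: 6 × 401 = 2406
  C=C: 1 × 637 = 637
  Σ(formed) = 3395 kJ
ΔH = Σ(broken) − Σ(formed) = 3229 − 3395 = −166 kJ

ΔH ≈ −166 kJ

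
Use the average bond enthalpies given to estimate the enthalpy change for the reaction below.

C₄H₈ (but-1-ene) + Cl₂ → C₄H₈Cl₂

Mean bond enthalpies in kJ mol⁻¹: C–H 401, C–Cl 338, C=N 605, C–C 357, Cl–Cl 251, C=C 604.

ΔH ≈ −178 kJ

Bonds broken (reactants):
  C–C: 2 × 357 = 714
  C–H: 8 × 401 = 3208
  C=C: 1 × 604 = 604
  Cl–Cl: 1 × 251 = 251
  Σ(broken) = 4777 kJ
Bonds formed (products):
  C–C: 3 × 357 = 1071
  C–Cl: 2 × 338 = 676
  C–H: 8 × 401 = 3208
  Σ(formed) = 4955 kJ
ΔH = Σ(broken) − Σ(formed) = 4777 − 4955 = −178 kJ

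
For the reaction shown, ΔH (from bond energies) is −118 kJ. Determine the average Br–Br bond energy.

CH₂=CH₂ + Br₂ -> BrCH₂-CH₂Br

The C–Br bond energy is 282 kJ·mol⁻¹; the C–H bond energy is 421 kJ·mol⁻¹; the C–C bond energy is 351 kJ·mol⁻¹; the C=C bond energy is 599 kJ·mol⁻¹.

Let D be the Br–Br bond energy.
Σ(broken) = 1×D + 4×421 + 1×599 = 2283 + D
Σ(formed) = 2×282 + 1×351 + 4×421 = 2599
ΔH = Σ(broken) − Σ(formed) = (2283 + D) − (2599) = −316 + D
Setting this equal to −118 kJ gives D = 198 kJ/mol.

D(Br–Br) ≈ 198 kJ/mol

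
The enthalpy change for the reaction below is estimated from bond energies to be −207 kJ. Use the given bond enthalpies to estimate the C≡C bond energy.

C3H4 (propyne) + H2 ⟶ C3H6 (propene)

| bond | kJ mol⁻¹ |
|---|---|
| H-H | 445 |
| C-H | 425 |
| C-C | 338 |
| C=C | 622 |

D(C≡C) ≈ 820 kJ/mol

Let D be the C≡C bond energy.
Σ(broken) = 1×D + 1×338 + 4×425 + 1×445 = 2483 + D
Σ(formed) = 1×338 + 6×425 + 1×622 = 3510
ΔH = Σ(broken) − Σ(formed) = (2483 + D) − (3510) = −1027 + D
Setting this equal to −207 kJ gives D = 820 kJ/mol.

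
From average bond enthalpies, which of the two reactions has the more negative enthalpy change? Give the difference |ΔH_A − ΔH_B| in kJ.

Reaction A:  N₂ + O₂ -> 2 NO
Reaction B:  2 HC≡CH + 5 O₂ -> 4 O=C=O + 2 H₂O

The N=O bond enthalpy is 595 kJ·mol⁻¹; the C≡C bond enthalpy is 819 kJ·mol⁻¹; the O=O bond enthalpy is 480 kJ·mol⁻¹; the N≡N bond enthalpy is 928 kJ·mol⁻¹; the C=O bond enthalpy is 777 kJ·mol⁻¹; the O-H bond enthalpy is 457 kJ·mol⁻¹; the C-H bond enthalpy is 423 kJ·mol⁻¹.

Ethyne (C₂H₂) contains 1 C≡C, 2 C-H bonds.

Reaction A:
  Bonds broken (reactants):
    N≡N: 1 × 928 = 928
    O=O: 1 × 480 = 480
    Σ(broken) = 1408 kJ
  Bonds formed (products):
    N=O: 2 × 595 = 1190
    Σ(formed) = 1190 kJ
  ΔH_A = 1408 − 1190 = +218 kJ
Reaction B:
  Bonds broken (reactants):
    C≡C: 2 × 819 = 1638
    C-H: 4 × 423 = 1692
    O=O: 5 × 480 = 2400
    Σ(broken) = 5730 kJ
  Bonds formed (products):
    C=O: 8 × 777 = 6216
    O-H: 4 × 457 = 1828
    Σ(formed) = 8044 kJ
  ΔH_B = 5730 − 8044 = −2314 kJ
ΔH_A − ΔH_B = +2532 kJ, so reaction B has the more negative ΔH; |ΔH_A − ΔH_B| = 2532 kJ.

Reaction B, by 2532 kJ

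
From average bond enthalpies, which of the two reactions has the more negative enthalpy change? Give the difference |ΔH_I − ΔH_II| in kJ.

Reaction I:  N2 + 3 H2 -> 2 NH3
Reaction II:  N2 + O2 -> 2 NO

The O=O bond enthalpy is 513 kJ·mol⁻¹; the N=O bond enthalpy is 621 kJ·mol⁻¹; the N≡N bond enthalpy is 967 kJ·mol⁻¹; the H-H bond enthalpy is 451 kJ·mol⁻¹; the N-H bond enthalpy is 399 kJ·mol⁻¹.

Reaction I, by 312 kJ

Reaction I:
  Bonds broken (reactants):
    H-H: 3 × 451 = 1353
    N≡N: 1 × 967 = 967
    Σ(broken) = 2320 kJ
  Bonds formed (products):
    N-H: 6 × 399 = 2394
    Σ(formed) = 2394 kJ
  ΔH_I = 2320 − 2394 = −74 kJ
Reaction II:
  Bonds broken (reactants):
    N≡N: 1 × 967 = 967
    O=O: 1 × 513 = 513
    Σ(broken) = 1480 kJ
  Bonds formed (products):
    N=O: 2 × 621 = 1242
    Σ(formed) = 1242 kJ
  ΔH_II = 1480 − 1242 = +238 kJ
ΔH_I − ΔH_II = −312 kJ, so reaction I has the more negative ΔH; |ΔH_I − ΔH_II| = 312 kJ.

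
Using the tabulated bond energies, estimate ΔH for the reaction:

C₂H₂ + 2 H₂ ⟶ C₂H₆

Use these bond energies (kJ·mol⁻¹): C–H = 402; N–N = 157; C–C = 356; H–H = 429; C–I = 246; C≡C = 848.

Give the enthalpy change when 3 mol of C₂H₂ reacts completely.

ΔH = −774 kJ

Bonds broken (reactants):
  C≡C: 1 × 848 = 848
  C–H: 2 × 402 = 804
  H–H: 2 × 429 = 858
  Σ(broken) = 2510 kJ
Bonds formed (products):
  C–C: 1 × 356 = 356
  C–H: 6 × 402 = 2412
  Σ(formed) = 2768 kJ
ΔH = Σ(broken) − Σ(formed) = 2510 − 2768 = −258 kJ
For 3× the reaction as written: 3 × (−258) = −774 kJ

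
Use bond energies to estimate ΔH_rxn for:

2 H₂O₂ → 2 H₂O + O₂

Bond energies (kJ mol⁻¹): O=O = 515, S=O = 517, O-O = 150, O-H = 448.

Bonds broken (reactants):
  O-H: 4 × 448 = 1792
  O-O: 2 × 150 = 300
  Σ(broken) = 2092 kJ
Bonds formed (products):
  O-H: 4 × 448 = 1792
  O=O: 1 × 515 = 515
  Σ(formed) = 2307 kJ
ΔH = Σ(broken) − Σ(formed) = 2092 − 2307 = −215 kJ

ΔH ≈ −215 kJ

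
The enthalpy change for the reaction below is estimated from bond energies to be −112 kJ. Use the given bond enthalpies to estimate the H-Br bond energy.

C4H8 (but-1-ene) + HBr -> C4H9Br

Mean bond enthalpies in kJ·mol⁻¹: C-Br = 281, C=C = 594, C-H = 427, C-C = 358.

D(H-Br) ≈ 360 kJ/mol

Let D be the H-Br bond energy.
Σ(broken) = 2×358 + 8×427 + 1×594 + 1×D = 4726 + D
Σ(formed) = 1×281 + 3×358 + 9×427 = 5198
ΔH = Σ(broken) − Σ(formed) = (4726 + D) − (5198) = −472 + D
Setting this equal to −112 kJ gives D = 360 kJ/mol.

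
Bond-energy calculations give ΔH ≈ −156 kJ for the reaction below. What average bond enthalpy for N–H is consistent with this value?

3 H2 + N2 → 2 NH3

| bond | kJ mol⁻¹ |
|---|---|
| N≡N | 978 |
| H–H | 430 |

D(N–H) ≈ 404 kJ/mol

Let D be the N–H bond energy.
Σ(broken) = 3×430 + 1×978 = 2268
Σ(formed) = 6×D = 6D
ΔH = Σ(broken) − Σ(formed) = (2268) − (6D) = +2268 − 6D
Setting this equal to −156 kJ gives 6D = 2424, so D = 404 kJ/mol.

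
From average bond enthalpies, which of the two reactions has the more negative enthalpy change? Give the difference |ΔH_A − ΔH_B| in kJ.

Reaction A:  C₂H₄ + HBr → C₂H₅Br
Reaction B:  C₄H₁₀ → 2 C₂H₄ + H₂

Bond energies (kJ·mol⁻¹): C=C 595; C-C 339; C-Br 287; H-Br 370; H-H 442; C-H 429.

Reaction A:
  Bonds broken (reactants):
    C-H: 4 × 429 = 1716
    C=C: 1 × 595 = 595
    H-Br: 1 × 370 = 370
    Σ(broken) = 2681 kJ
  Bonds formed (products):
    C-Br: 1 × 287 = 287
    C-C: 1 × 339 = 339
    C-H: 5 × 429 = 2145
    Σ(formed) = 2771 kJ
  ΔH_A = 2681 − 2771 = −90 kJ
Reaction B:
  Bonds broken (reactants):
    C-C: 3 × 339 = 1017
    C-H: 10 × 429 = 4290
    Σ(broken) = 5307 kJ
  Bonds formed (products):
    C-H: 8 × 429 = 3432
    C=C: 2 × 595 = 1190
    H-H: 1 × 442 = 442
    Σ(formed) = 5064 kJ
  ΔH_B = 5307 − 5064 = +243 kJ
ΔH_A − ΔH_B = −333 kJ, so reaction A has the more negative ΔH; |ΔH_A − ΔH_B| = 333 kJ.

Reaction A, by 333 kJ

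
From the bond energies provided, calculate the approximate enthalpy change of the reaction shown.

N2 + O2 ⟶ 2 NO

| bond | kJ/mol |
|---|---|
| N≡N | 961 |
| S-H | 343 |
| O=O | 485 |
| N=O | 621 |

ΔH ≈ +204 kJ

Bonds broken (reactants):
  N≡N: 1 × 961 = 961
  O=O: 1 × 485 = 485
  Σ(broken) = 1446 kJ
Bonds formed (products):
  N=O: 2 × 621 = 1242
  Σ(formed) = 1242 kJ
ΔH = Σ(broken) − Σ(formed) = 1446 − 1242 = +204 kJ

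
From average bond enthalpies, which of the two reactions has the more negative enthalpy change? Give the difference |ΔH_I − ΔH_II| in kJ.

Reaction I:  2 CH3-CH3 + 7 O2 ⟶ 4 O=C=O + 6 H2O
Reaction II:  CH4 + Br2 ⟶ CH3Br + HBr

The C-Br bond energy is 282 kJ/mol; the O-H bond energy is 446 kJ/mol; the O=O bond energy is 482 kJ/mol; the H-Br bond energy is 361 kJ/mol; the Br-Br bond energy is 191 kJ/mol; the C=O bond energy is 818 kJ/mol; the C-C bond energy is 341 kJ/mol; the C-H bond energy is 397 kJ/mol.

Reaction I, by 3021 kJ

Reaction I:
  Bonds broken (reactants):
    C-C: 2 × 341 = 682
    C-H: 12 × 397 = 4764
    O=O: 7 × 482 = 3374
    Σ(broken) = 8820 kJ
  Bonds formed (products):
    C=O: 8 × 818 = 6544
    O-H: 12 × 446 = 5352
    Σ(formed) = 11896 kJ
  ΔH_I = 8820 − 11896 = −3076 kJ
Reaction II:
  Bonds broken (reactants):
    Br-Br: 1 × 191 = 191
    C-H: 4 × 397 = 1588
    Σ(broken) = 1779 kJ
  Bonds formed (products):
    C-Br: 1 × 282 = 282
    C-H: 3 × 397 = 1191
    H-Br: 1 × 361 = 361
    Σ(formed) = 1834 kJ
  ΔH_II = 1779 − 1834 = −55 kJ
ΔH_I − ΔH_II = −3021 kJ, so reaction I has the more negative ΔH; |ΔH_I − ΔH_II| = 3021 kJ.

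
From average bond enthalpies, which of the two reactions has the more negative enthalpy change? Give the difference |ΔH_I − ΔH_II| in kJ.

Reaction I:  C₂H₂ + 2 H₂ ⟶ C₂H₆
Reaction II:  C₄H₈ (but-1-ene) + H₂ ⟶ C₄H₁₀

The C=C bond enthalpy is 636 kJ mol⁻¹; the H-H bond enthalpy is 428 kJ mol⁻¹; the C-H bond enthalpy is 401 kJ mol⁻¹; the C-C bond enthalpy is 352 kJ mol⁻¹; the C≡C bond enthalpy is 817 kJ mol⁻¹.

Reaction I, by 193 kJ

Reaction I:
  Bonds broken (reactants):
    C≡C: 1 × 817 = 817
    C-H: 2 × 401 = 802
    H-H: 2 × 428 = 856
    Σ(broken) = 2475 kJ
  Bonds formed (products):
    C-C: 1 × 352 = 352
    C-H: 6 × 401 = 2406
    Σ(formed) = 2758 kJ
  ΔH_I = 2475 − 2758 = −283 kJ
Reaction II:
  Bonds broken (reactants):
    C-C: 2 × 352 = 704
    C-H: 8 × 401 = 3208
    C=C: 1 × 636 = 636
    H-H: 1 × 428 = 428
    Σ(broken) = 4976 kJ
  Bonds formed (products):
    C-C: 3 × 352 = 1056
    C-H: 10 × 401 = 4010
    Σ(formed) = 5066 kJ
  ΔH_II = 4976 − 5066 = −90 kJ
ΔH_I − ΔH_II = −193 kJ, so reaction I has the more negative ΔH; |ΔH_I − ΔH_II| = 193 kJ.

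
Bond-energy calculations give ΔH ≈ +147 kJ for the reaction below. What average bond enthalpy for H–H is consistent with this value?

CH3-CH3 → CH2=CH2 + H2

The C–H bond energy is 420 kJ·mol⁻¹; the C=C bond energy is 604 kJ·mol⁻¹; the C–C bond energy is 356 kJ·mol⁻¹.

D(H–H) ≈ 445 kJ/mol

Let D be the H–H bond energy.
Σ(broken) = 1×356 + 6×420 = 2876
Σ(formed) = 4×420 + 1×604 + 1×D = 2284 + D
ΔH = Σ(broken) − Σ(formed) = (2876) − (2284 + D) = +592 − D
Setting this equal to +147 kJ gives D = 445 kJ/mol.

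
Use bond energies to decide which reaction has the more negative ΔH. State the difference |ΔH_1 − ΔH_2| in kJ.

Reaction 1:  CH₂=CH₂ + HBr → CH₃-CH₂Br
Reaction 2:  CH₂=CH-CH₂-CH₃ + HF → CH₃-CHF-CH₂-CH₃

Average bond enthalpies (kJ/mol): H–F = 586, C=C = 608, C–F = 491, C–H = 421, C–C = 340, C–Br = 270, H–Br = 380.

Reaction 1:
  Bonds broken (reactants):
    C–H: 4 × 421 = 1684
    C=C: 1 × 608 = 608
    H–Br: 1 × 380 = 380
    Σ(broken) = 2672 kJ
  Bonds formed (products):
    C–Br: 1 × 270 = 270
    C–C: 1 × 340 = 340
    C–H: 5 × 421 = 2105
    Σ(formed) = 2715 kJ
  ΔH_1 = 2672 − 2715 = −43 kJ
Reaction 2:
  Bonds broken (reactants):
    C–C: 2 × 340 = 680
    C–H: 8 × 421 = 3368
    C=C: 1 × 608 = 608
    H–F: 1 × 586 = 586
    Σ(broken) = 5242 kJ
  Bonds formed (products):
    C–C: 3 × 340 = 1020
    C–F: 1 × 491 = 491
    C–H: 9 × 421 = 3789
    Σ(formed) = 5300 kJ
  ΔH_2 = 5242 − 5300 = −58 kJ
ΔH_1 − ΔH_2 = +15 kJ, so reaction 2 has the more negative ΔH; |ΔH_1 − ΔH_2| = 15 kJ.

Reaction 2, by 15 kJ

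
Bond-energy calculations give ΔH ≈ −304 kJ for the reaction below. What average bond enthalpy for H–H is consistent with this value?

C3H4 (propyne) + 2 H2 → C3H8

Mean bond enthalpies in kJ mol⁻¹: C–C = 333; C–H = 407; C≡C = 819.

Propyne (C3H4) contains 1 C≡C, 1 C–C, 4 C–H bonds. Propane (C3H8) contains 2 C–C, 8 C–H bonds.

D(H–H) ≈ 419 kJ/mol

Let D be the H–H bond energy.
Σ(broken) = 1×819 + 1×333 + 4×407 + 2×D = 2780 + 2D
Σ(formed) = 2×333 + 8×407 = 3922
ΔH = Σ(broken) − Σ(formed) = (2780 + 2D) − (3922) = −1142 + 2D
Setting this equal to −304 kJ gives 2D = 838, so D = 419 kJ/mol.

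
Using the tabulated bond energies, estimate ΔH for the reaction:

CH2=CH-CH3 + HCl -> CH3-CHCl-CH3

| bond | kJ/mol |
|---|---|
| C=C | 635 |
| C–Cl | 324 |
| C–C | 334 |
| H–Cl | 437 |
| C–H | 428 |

Bonds broken (reactants):
  C–C: 1 × 334 = 334
  C–H: 6 × 428 = 2568
  C=C: 1 × 635 = 635
  H–Cl: 1 × 437 = 437
  Σ(broken) = 3974 kJ
Bonds formed (products):
  C–C: 2 × 334 = 668
  C–Cl: 1 × 324 = 324
  C–H: 7 × 428 = 2996
  Σ(formed) = 3988 kJ
ΔH = Σ(broken) − Σ(formed) = 3974 − 3988 = −14 kJ

ΔH ≈ −14 kJ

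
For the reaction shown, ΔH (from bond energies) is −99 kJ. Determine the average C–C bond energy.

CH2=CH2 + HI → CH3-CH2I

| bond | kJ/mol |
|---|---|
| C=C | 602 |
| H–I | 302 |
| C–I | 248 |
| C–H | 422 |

Let D be the C–C bond energy.
Σ(broken) = 4×422 + 1×602 + 1×302 = 2592
Σ(formed) = 1×D + 5×422 + 1×248 = 2358 + D
ΔH = Σ(broken) − Σ(formed) = (2592) − (2358 + D) = +234 − D
Setting this equal to −99 kJ gives D = 333 kJ/mol.

D(C–C) ≈ 333 kJ/mol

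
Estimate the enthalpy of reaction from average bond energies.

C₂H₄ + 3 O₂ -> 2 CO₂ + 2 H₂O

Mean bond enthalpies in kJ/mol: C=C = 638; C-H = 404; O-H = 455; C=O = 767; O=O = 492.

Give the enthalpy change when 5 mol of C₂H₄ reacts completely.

Bonds broken (reactants):
  C-H: 4 × 404 = 1616
  C=C: 1 × 638 = 638
  O=O: 3 × 492 = 1476
  Σ(broken) = 3730 kJ
Bonds formed (products):
  C=O: 4 × 767 = 3068
  O-H: 4 × 455 = 1820
  Σ(formed) = 4888 kJ
ΔH = Σ(broken) − Σ(formed) = 3730 − 4888 = −1158 kJ
For 5× the reaction as written: 5 × (−1158) = −5790 kJ

ΔH = −5790 kJ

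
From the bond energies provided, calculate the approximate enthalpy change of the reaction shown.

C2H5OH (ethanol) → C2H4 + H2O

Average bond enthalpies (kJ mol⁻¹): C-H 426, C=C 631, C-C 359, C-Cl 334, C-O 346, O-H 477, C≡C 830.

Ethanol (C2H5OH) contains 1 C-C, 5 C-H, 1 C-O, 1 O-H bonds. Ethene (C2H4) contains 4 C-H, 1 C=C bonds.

Bonds broken (reactants):
  C-C: 1 × 359 = 359
  C-H: 5 × 426 = 2130
  C-O: 1 × 346 = 346
  O-H: 1 × 477 = 477
  Σ(broken) = 3312 kJ
Bonds formed (products):
  C-H: 4 × 426 = 1704
  C=C: 1 × 631 = 631
  O-H: 2 × 477 = 954
  Σ(formed) = 3289 kJ
ΔH = Σ(broken) − Σ(formed) = 3312 − 3289 = +23 kJ

ΔH ≈ +23 kJ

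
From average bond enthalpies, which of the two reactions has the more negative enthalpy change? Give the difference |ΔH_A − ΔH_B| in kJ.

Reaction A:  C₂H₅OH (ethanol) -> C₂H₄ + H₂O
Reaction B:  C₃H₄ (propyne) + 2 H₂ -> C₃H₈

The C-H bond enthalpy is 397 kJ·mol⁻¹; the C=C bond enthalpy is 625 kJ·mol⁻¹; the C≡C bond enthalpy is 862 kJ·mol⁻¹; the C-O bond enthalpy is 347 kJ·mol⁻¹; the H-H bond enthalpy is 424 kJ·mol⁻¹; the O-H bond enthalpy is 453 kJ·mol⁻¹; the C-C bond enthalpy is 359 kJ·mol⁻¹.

Reaction B, by 262 kJ

Reaction A:
  Bonds broken (reactants):
    C-C: 1 × 359 = 359
    C-H: 5 × 397 = 1985
    C-O: 1 × 347 = 347
    O-H: 1 × 453 = 453
    Σ(broken) = 3144 kJ
  Bonds formed (products):
    C-H: 4 × 397 = 1588
    C=C: 1 × 625 = 625
    O-H: 2 × 453 = 906
    Σ(formed) = 3119 kJ
  ΔH_A = 3144 − 3119 = +25 kJ
Reaction B:
  Bonds broken (reactants):
    C≡C: 1 × 862 = 862
    C-C: 1 × 359 = 359
    C-H: 4 × 397 = 1588
    H-H: 2 × 424 = 848
    Σ(broken) = 3657 kJ
  Bonds formed (products):
    C-C: 2 × 359 = 718
    C-H: 8 × 397 = 3176
    Σ(formed) = 3894 kJ
  ΔH_B = 3657 − 3894 = −237 kJ
ΔH_A − ΔH_B = +262 kJ, so reaction B has the more negative ΔH; |ΔH_A − ΔH_B| = 262 kJ.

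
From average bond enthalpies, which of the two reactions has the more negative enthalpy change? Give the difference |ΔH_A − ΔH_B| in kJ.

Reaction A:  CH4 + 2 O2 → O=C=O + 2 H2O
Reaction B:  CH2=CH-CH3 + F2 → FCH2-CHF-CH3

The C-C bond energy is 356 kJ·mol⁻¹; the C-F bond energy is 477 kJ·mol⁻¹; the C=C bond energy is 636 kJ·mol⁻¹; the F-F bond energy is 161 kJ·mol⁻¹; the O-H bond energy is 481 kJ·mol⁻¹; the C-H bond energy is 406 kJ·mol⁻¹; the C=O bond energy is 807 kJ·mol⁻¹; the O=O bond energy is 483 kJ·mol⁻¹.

Reaction A:
  Bonds broken (reactants):
    C-H: 4 × 406 = 1624
    O=O: 2 × 483 = 966
    Σ(broken) = 2590 kJ
  Bonds formed (products):
    C=O: 2 × 807 = 1614
    O-H: 4 × 481 = 1924
    Σ(formed) = 3538 kJ
  ΔH_A = 2590 − 3538 = −948 kJ
Reaction B:
  Bonds broken (reactants):
    C-C: 1 × 356 = 356
    C-H: 6 × 406 = 2436
    C=C: 1 × 636 = 636
    F-F: 1 × 161 = 161
    Σ(broken) = 3589 kJ
  Bonds formed (products):
    C-C: 2 × 356 = 712
    C-F: 2 × 477 = 954
    C-H: 6 × 406 = 2436
    Σ(formed) = 4102 kJ
  ΔH_B = 3589 − 4102 = −513 kJ
ΔH_A − ΔH_B = −435 kJ, so reaction A has the more negative ΔH; |ΔH_A − ΔH_B| = 435 kJ.

Reaction A, by 435 kJ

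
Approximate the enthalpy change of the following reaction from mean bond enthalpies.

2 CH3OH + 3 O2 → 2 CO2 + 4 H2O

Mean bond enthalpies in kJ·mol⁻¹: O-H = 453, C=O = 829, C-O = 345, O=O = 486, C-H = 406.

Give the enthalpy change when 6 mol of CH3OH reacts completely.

ΔH = −4350 kJ

Bonds broken (reactants):
  C-H: 6 × 406 = 2436
  C-O: 2 × 345 = 690
  O-H: 2 × 453 = 906
  O=O: 3 × 486 = 1458
  Σ(broken) = 5490 kJ
Bonds formed (products):
  C=O: 4 × 829 = 3316
  O-H: 8 × 453 = 3624
  Σ(formed) = 6940 kJ
ΔH = Σ(broken) − Σ(formed) = 5490 − 6940 = −1450 kJ
For 3× the reaction as written: 3 × (−1450) = −4350 kJ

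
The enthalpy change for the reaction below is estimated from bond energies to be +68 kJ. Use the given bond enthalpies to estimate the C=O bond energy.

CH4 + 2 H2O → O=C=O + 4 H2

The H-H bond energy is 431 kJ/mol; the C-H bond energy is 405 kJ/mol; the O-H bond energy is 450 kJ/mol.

Let D be the C=O bond energy.
Σ(broken) = 4×405 + 4×450 = 3420
Σ(formed) = 2×D + 4×431 = 1724 + 2D
ΔH = Σ(broken) − Σ(formed) = (3420) − (1724 + 2D) = +1696 − 2D
Setting this equal to +68 kJ gives 2D = 1628, so D = 814 kJ/mol.

D(C=O) ≈ 814 kJ/mol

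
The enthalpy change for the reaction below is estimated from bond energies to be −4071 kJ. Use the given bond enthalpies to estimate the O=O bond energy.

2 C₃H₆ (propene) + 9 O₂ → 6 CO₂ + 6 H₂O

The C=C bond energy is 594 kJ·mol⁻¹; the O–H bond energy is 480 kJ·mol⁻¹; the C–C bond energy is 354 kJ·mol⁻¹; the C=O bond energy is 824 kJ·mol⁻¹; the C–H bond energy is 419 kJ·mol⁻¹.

D(O=O) ≈ 517 kJ/mol

Let D be the O=O bond energy.
Σ(broken) = 2×354 + 12×419 + 2×594 + 9×D = 6924 + 9D
Σ(formed) = 12×824 + 12×480 = 15648
ΔH = Σ(broken) − Σ(formed) = (6924 + 9D) − (15648) = −8724 + 9D
Setting this equal to −4071 kJ gives 9D = 4653, so D = 517 kJ/mol.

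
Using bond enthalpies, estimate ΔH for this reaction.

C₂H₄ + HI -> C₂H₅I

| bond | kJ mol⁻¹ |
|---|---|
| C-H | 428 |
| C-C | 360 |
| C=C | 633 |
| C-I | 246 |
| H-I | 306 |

ΔH ≈ −95 kJ

Bonds broken (reactants):
  C-H: 4 × 428 = 1712
  C=C: 1 × 633 = 633
  H-I: 1 × 306 = 306
  Σ(broken) = 2651 kJ
Bonds formed (products):
  C-C: 1 × 360 = 360
  C-H: 5 × 428 = 2140
  C-I: 1 × 246 = 246
  Σ(formed) = 2746 kJ
ΔH = Σ(broken) − Σ(formed) = 2651 − 2746 = −95 kJ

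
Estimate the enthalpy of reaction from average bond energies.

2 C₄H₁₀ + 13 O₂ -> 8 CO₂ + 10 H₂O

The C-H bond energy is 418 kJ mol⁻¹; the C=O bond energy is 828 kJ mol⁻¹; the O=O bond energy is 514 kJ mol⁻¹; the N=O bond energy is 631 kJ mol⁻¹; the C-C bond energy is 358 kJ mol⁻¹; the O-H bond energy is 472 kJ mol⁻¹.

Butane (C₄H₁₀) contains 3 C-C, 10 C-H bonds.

ΔH ≈ −5498 kJ

Bonds broken (reactants):
  C-C: 6 × 358 = 2148
  C-H: 20 × 418 = 8360
  O=O: 13 × 514 = 6682
  Σ(broken) = 17190 kJ
Bonds formed (products):
  C=O: 16 × 828 = 13248
  O-H: 20 × 472 = 9440
  Σ(formed) = 22688 kJ
ΔH = Σ(broken) − Σ(formed) = 17190 − 22688 = −5498 kJ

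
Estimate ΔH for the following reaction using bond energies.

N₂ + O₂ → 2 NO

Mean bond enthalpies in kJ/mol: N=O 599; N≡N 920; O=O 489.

Bonds broken (reactants):
  N≡N: 1 × 920 = 920
  O=O: 1 × 489 = 489
  Σ(broken) = 1409 kJ
Bonds formed (products):
  N=O: 2 × 599 = 1198
  Σ(formed) = 1198 kJ
ΔH = Σ(broken) − Σ(formed) = 1409 − 1198 = +211 kJ

ΔH ≈ +211 kJ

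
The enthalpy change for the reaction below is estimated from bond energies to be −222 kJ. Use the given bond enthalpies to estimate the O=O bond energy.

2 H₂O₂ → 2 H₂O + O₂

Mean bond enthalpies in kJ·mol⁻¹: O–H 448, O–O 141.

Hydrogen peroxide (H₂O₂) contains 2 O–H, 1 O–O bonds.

D(O=O) ≈ 504 kJ/mol

Let D be the O=O bond energy.
Σ(broken) = 4×448 + 2×141 = 2074
Σ(formed) = 4×448 + 1×D = 1792 + D
ΔH = Σ(broken) − Σ(formed) = (2074) − (1792 + D) = +282 − D
Setting this equal to −222 kJ gives D = 504 kJ/mol.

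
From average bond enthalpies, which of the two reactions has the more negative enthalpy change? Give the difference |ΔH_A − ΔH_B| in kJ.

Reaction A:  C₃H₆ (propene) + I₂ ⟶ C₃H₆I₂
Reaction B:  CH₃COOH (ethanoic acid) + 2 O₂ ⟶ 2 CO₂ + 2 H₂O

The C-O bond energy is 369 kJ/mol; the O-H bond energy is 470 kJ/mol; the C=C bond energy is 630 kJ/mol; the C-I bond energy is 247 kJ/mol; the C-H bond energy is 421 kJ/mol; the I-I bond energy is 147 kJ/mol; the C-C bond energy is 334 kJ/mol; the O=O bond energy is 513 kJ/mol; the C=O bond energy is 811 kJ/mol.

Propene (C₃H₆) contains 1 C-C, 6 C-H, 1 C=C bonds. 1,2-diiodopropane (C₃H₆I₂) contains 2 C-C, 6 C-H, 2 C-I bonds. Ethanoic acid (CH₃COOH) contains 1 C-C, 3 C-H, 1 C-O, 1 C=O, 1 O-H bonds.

Reaction A:
  Bonds broken (reactants):
    C-C: 1 × 334 = 334
    C-H: 6 × 421 = 2526
    C=C: 1 × 630 = 630
    I-I: 1 × 147 = 147
    Σ(broken) = 3637 kJ
  Bonds formed (products):
    C-C: 2 × 334 = 668
    C-H: 6 × 421 = 2526
    C-I: 2 × 247 = 494
    Σ(formed) = 3688 kJ
  ΔH_A = 3637 − 3688 = −51 kJ
Reaction B:
  Bonds broken (reactants):
    C-C: 1 × 334 = 334
    C-H: 3 × 421 = 1263
    C-O: 1 × 369 = 369
    C=O: 1 × 811 = 811
    O-H: 1 × 470 = 470
    O=O: 2 × 513 = 1026
    Σ(broken) = 4273 kJ
  Bonds formed (products):
    C=O: 4 × 811 = 3244
    O-H: 4 × 470 = 1880
    Σ(formed) = 5124 kJ
  ΔH_B = 4273 − 5124 = −851 kJ
ΔH_A − ΔH_B = +800 kJ, so reaction B has the more negative ΔH; |ΔH_A − ΔH_B| = 800 kJ.

Reaction B, by 800 kJ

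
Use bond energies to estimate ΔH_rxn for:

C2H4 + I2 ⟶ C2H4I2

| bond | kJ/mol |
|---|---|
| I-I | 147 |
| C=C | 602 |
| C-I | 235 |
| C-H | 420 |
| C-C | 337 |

Bonds broken (reactants):
  C-H: 4 × 420 = 1680
  C=C: 1 × 602 = 602
  I-I: 1 × 147 = 147
  Σ(broken) = 2429 kJ
Bonds formed (products):
  C-C: 1 × 337 = 337
  C-H: 4 × 420 = 1680
  C-I: 2 × 235 = 470
  Σ(formed) = 2487 kJ
ΔH = Σ(broken) − Σ(formed) = 2429 − 2487 = −58 kJ

ΔH ≈ −58 kJ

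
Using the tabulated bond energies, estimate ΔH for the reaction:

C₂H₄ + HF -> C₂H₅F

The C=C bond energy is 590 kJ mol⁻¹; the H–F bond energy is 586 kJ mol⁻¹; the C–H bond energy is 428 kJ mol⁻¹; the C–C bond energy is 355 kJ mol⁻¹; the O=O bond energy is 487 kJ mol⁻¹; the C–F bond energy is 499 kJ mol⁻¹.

Bonds broken (reactants):
  C–H: 4 × 428 = 1712
  C=C: 1 × 590 = 590
  H–F: 1 × 586 = 586
  Σ(broken) = 2888 kJ
Bonds formed (products):
  C–C: 1 × 355 = 355
  C–F: 1 × 499 = 499
  C–H: 5 × 428 = 2140
  Σ(formed) = 2994 kJ
ΔH = Σ(broken) − Σ(formed) = 2888 − 2994 = −106 kJ

ΔH ≈ −106 kJ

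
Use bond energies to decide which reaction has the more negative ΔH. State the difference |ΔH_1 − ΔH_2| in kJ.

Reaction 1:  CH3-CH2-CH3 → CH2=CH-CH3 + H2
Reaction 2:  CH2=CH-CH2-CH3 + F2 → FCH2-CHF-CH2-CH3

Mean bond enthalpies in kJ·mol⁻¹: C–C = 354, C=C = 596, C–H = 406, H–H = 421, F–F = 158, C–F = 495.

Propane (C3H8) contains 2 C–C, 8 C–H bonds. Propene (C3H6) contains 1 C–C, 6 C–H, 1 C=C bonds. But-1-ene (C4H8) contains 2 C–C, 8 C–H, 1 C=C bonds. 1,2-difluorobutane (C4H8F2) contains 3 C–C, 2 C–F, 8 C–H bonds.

Reaction 2, by 739 kJ

Reaction 1:
  Bonds broken (reactants):
    C–C: 2 × 354 = 708
    C–H: 8 × 406 = 3248
    Σ(broken) = 3956 kJ
  Bonds formed (products):
    C–C: 1 × 354 = 354
    C–H: 6 × 406 = 2436
    C=C: 1 × 596 = 596
    H–H: 1 × 421 = 421
    Σ(formed) = 3807 kJ
  ΔH_1 = 3956 − 3807 = +149 kJ
Reaction 2:
  Bonds broken (reactants):
    C–C: 2 × 354 = 708
    C–H: 8 × 406 = 3248
    C=C: 1 × 596 = 596
    F–F: 1 × 158 = 158
    Σ(broken) = 4710 kJ
  Bonds formed (products):
    C–C: 3 × 354 = 1062
    C–F: 2 × 495 = 990
    C–H: 8 × 406 = 3248
    Σ(formed) = 5300 kJ
  ΔH_2 = 4710 − 5300 = −590 kJ
ΔH_1 − ΔH_2 = +739 kJ, so reaction 2 has the more negative ΔH; |ΔH_1 − ΔH_2| = 739 kJ.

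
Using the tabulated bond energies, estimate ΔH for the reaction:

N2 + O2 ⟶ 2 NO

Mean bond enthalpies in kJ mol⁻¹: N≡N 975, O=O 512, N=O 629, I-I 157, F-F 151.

ΔH ≈ +229 kJ

Bonds broken (reactants):
  N≡N: 1 × 975 = 975
  O=O: 1 × 512 = 512
  Σ(broken) = 1487 kJ
Bonds formed (products):
  N=O: 2 × 629 = 1258
  Σ(formed) = 1258 kJ
ΔH = Σ(broken) − Σ(formed) = 1487 − 1258 = +229 kJ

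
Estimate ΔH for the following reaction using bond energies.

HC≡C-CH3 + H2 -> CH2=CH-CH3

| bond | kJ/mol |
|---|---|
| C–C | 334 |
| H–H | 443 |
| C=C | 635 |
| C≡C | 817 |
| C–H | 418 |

Bonds broken (reactants):
  C≡C: 1 × 817 = 817
  C–C: 1 × 334 = 334
  C–H: 4 × 418 = 1672
  H–H: 1 × 443 = 443
  Σ(broken) = 3266 kJ
Bonds formed (products):
  C–C: 1 × 334 = 334
  C–H: 6 × 418 = 2508
  C=C: 1 × 635 = 635
  Σ(formed) = 3477 kJ
ΔH = Σ(broken) − Σ(formed) = 3266 − 3477 = −211 kJ

ΔH ≈ −211 kJ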